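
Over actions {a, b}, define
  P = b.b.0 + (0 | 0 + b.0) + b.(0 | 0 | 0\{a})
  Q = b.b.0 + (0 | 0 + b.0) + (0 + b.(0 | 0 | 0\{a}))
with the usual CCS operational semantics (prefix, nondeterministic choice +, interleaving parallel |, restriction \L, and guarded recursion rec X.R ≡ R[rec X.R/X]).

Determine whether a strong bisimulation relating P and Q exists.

LTS(P): 4 reachable states
  u0 = b.b.0 + (0 | 0 + b.0) + b.(0 | 0 | 0\{a}) → ··b··> u1, ··b··> u2, ··b··> u3
  u1 = 0 → ·
  u2 = 0 | 0 | 0\{a} → ·
  u3 = b.0 → ··b··> u1
LTS(Q): 4 reachable states
  v0 = b.b.0 + (0 | 0 + b.0) + (0 + b.(0 | 0 | 0\{a})) → ··b··> v1, ··b··> v2, ··b··> v3
  v1 = 0 → ·
  v2 = 0 | 0 | 0\{a} → ·
  v3 = b.0 → ··b··> v1
Bisimilarity quotient blocks:
  B0 = {u0, v0}
  B1 = {u1, u2, v1, v2}
  B2 = {u3, v3}
u0 ∈ B0, v0 ∈ B0 → same block

bisimilar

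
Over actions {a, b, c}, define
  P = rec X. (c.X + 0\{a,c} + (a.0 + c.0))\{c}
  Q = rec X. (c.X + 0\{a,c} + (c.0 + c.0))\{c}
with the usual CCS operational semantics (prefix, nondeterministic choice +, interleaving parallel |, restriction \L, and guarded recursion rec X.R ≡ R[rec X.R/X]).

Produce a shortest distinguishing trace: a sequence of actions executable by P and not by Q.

P's transition system — 2 states:
  p0 = rec X. (c.X + 0\{a,c} + (a.0 + c.0))\{c} → -a-> p1
  p1 = 0\{c} → stopped
Q's transition system — 1 states:
  q0 = rec X. (c.X + 0\{a,c} + (c.0 + c.0))\{c} → stopped
Run σ = ⟨a⟩ on P: start {p0}
  after a @ step 1: {p1}
  — P admits the full trace.
Run σ = ⟨a⟩ on Q: start {q0}
  after a @ step 1: ∅  — Q cannot continue

a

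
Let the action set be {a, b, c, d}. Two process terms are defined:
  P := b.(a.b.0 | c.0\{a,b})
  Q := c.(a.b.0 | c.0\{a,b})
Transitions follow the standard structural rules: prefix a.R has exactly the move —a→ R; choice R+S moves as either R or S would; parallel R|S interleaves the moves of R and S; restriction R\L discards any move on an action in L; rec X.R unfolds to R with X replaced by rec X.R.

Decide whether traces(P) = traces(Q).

traces(P) ≠ traces(Q) — witness ⟨b⟩

Reachable graph of P (7 states):
  m0 = b.(a.b.0 | c.0\{a,b}) → —b→ m1
  m1 = a.b.0 | c.0\{a,b} → —a→ m2, —c→ m3
  m2 = b.0 | c.0\{a,b} → —b→ m4, —c→ m5
  m3 = a.b.0 | 0\{a,b} → —a→ m5
  m4 = 0 | c.0\{a,b} → —c→ m6
  m5 = b.0 | 0\{a,b} → —b→ m6
  m6 = 0 | 0\{a,b} → ∅
Reachable graph of Q (7 states):
  n0 = c.(a.b.0 | c.0\{a,b}) → —c→ n1
  n1 = a.b.0 | c.0\{a,b} → —a→ n2, —c→ n3
  n2 = b.0 | c.0\{a,b} → —b→ n4, —c→ n5
  n3 = a.b.0 | 0\{a,b} → —a→ n5
  n4 = 0 | c.0\{a,b} → —c→ n6
  n5 = b.0 | 0\{a,b} → —b→ n6
  n6 = 0 | 0\{a,b} → ∅
Trace ⟨b⟩ through P, begin at {m0}:
  after b @ step 1: {m1}
  P completes σ.
Trace ⟨b⟩ through Q, begin at {n0}:
  after b @ step 1: no successor for Q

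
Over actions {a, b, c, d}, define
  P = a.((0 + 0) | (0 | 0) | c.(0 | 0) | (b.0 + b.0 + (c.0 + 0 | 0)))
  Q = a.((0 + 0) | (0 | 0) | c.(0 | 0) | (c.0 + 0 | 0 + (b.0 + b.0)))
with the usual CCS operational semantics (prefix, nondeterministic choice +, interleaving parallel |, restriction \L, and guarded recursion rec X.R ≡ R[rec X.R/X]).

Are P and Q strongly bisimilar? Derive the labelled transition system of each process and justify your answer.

P ~ Q

LTS(P): 5 reachable states
  m0 = a.((0 + 0) | (0 | 0) | c.(0 | 0) | (b.0 + b.0 + (c.0 + 0 | 0))) has moves =a=> m1
  m1 = (0 + 0) | (0 | 0) | c.(0 | 0) | (b.0 + b.0 + (c.0 + 0 | 0)) has moves =b=> m2, =c=> m2, =c=> m3
  m2 = (0 + 0) | (0 | 0) | c.(0 | 0) | 0 has moves =c=> m4
  m3 = (0 + 0) | (0 | 0) | (0 | 0) | (b.0 + b.0 + (c.0 + 0 | 0)) has moves =b=> m4, =c=> m4
  m4 = (0 + 0) | (0 | 0) | (0 | 0) | 0 has moves deadlocked
LTS(Q): 5 reachable states
  n0 = a.((0 + 0) | (0 | 0) | c.(0 | 0) | (c.0 + 0 | 0 + (b.0 + b.0))) has moves =a=> n1
  n1 = (0 + 0) | (0 | 0) | c.(0 | 0) | (c.0 + 0 | 0 + (b.0 + b.0)) has moves =b=> n2, =c=> n2, =c=> n3
  n2 = (0 + 0) | (0 | 0) | c.(0 | 0) | 0 has moves =c=> n4
  n3 = (0 + 0) | (0 | 0) | (0 | 0) | (c.0 + 0 | 0 + (b.0 + b.0)) has moves =b=> n4, =c=> n4
  n4 = (0 + 0) | (0 | 0) | (0 | 0) | 0 has moves deadlocked
Coarsest stable partition (strong bisimilarity classes):
  B0 = {m0, n0}
  B1 = {m1, n1}
  B2 = {m3, n3}
  B3 = {m4, n4}
  B4 = {m2, n2}
m0 ∈ B0, n0 ∈ B0 → same block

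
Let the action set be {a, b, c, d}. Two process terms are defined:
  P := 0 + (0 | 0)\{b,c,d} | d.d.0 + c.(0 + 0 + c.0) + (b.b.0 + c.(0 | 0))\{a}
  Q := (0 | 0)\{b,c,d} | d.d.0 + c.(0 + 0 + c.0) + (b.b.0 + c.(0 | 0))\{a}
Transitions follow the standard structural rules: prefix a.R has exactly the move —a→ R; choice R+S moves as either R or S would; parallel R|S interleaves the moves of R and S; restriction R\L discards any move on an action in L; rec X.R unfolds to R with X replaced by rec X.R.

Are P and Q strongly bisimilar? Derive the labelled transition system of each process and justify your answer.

P ~ Q

Reachable graph of P (8 states):
  p0 = 0 + (0 | 0)\{b,c,d} | d.d.0 + c.(0 + 0 + c.0) + (b.b.0 + c.(0 | 0))\{a} | =b=> p1, =c=> p2, =c=> p3, =d=> p4
  p1 = (b.0)\{a} | =b=> p5
  p2 = (0 | 0)\{a} | stopped
  p3 = 0 + 0 + c.0 | =c=> p6
  p4 = (0 | 0)\{b,c,d} | d.0 | =d=> p7
  p5 = 0\{a} | stopped
  p6 = 0 | stopped
  p7 = (0 | 0)\{b,c,d} | 0 | stopped
Reachable graph of Q (8 states):
  q0 = (0 | 0)\{b,c,d} | d.d.0 + c.(0 + 0 + c.0) + (b.b.0 + c.(0 | 0))\{a} | =b=> q1, =c=> q2, =c=> q3, =d=> q4
  q1 = (b.0)\{a} | =b=> q5
  q2 = (0 | 0)\{a} | stopped
  q3 = 0 + 0 + c.0 | =c=> q6
  q4 = (0 | 0)\{b,c,d} | d.0 | =d=> q7
  q5 = 0\{a} | stopped
  q6 = 0 | stopped
  q7 = (0 | 0)\{b,c,d} | 0 | stopped
Partition-refinement fixed point:
  B0 = {p0, q0}
  B1 = {p2, p5, p6, p7, q2, q5, q6, q7}
  B2 = {p4, q4}
  B3 = {p3, q3}
  B4 = {p1, q1}
p0 ∈ B0, q0 ∈ B0 → same block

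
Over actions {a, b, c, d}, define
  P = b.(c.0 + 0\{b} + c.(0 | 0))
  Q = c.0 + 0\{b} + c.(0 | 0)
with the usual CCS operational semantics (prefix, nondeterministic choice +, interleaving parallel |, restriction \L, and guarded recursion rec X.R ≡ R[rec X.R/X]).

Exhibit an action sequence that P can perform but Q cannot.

b

Reachable graph of P (4 states):
  u0 = b.(c.0 + 0\{b} + c.(0 | 0)) has moves ··b··> u1
  u1 = c.0 + 0\{b} + c.(0 | 0) has moves ··c··> u2, ··c··> u3
  u2 = 0 has moves deadlocked
  u3 = 0 | 0 has moves deadlocked
Reachable graph of Q (3 states):
  v0 = c.0 + 0\{b} + c.(0 | 0) has moves ··c··> v1, ··c··> v2
  v1 = 0 has moves deadlocked
  v2 = 0 | 0 has moves deadlocked
Executing b from P (initial set {u0}):
  step 1 (b): {u1}
  — P admits the full trace.
Executing b from Q (initial set {v0}):
  step 1 (b): ∅  — Q cannot continue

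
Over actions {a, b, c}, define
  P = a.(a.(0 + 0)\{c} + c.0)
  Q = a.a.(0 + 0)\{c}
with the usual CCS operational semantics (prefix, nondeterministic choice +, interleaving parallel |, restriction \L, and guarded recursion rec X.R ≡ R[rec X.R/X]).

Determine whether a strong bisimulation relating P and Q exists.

NO

LTS(P): 4 reachable states
  m0 = a.(a.(0 + 0)\{c} + c.0) ⊢ —a→ m1
  m1 = a.(0 + 0)\{c} + c.0 ⊢ —a→ m2, —c→ m3
  m2 = (0 + 0)\{c} ⊢ deadlocked
  m3 = 0 ⊢ deadlocked
LTS(Q): 3 reachable states
  n0 = a.a.(0 + 0)\{c} ⊢ —a→ n1
  n1 = a.(0 + 0)\{c} ⊢ —a→ n2
  n2 = (0 + 0)\{c} ⊢ deadlocked
Coarsest stable partition (strong bisimilarity classes):
  B0 = {m0}
  B1 = {m1}
  B2 = {m2, m3, n2}
  B3 = {n0}
  B4 = {n1}
m0 ∈ B0, n0 ∈ B3 → different blocks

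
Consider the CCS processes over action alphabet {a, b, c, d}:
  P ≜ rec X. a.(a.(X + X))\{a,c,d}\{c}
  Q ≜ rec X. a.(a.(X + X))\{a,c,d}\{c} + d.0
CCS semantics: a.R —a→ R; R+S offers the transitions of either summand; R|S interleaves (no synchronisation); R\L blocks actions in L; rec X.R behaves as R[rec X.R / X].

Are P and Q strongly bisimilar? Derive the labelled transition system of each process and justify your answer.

P's transition system — 2 states:
  m0 = rec X. a.(a.(X + X))\{a,c,d}\{c} | --a--▸ m1
  m1 = (a.((rec X. a.(a.(X + X))\{a,c,d}\{c}) + (rec X. a.(a.(X + X))\{a,c,d}\{c})))\{a,c,d}\{c} | deadlocked
Q's transition system — 3 states:
  n0 = rec X. a.(a.(X + X))\{a,c,d}\{c} + d.0 | --a--▸ n1, --d--▸ n2
  n1 = (a.((rec X. a.(a.(X + X))\{a,c,d}\{c} + d.0) + (rec X. a.(a.(X + X))\{a,c,d}\{c} + d.0)))\{a,c,d}\{c} | deadlocked
  n2 = 0 | deadlocked
Bisimilarity quotient blocks:
  B0 = {m0}
  B1 = {m1, n1, n2}
  B2 = {n0}
m0 ∈ B0, n0 ∈ B2 → different blocks

not bisimilar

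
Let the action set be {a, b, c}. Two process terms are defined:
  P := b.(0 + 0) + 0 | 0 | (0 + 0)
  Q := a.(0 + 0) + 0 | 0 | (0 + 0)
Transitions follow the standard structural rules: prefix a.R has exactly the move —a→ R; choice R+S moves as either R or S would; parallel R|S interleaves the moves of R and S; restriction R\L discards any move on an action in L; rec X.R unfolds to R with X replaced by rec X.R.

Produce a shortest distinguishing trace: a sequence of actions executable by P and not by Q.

P's transition system — 2 states:
  s0 = b.(0 + 0) + 0 | 0 | (0 + 0) → --b--▸ s1
  s1 = 0 + 0 → (no moves)
Q's transition system — 2 states:
  t0 = a.(0 + 0) + 0 | 0 | (0 + 0) → --a--▸ t1
  t1 = 0 + 0 → (no moves)
Trace ⟨b⟩ through P, begin at {s0}:
  step 1 (b): {s1}
  P completes σ.
Trace ⟨b⟩ through Q, begin at {t0}:
  step 1 (b): ∅  — Q cannot continue

b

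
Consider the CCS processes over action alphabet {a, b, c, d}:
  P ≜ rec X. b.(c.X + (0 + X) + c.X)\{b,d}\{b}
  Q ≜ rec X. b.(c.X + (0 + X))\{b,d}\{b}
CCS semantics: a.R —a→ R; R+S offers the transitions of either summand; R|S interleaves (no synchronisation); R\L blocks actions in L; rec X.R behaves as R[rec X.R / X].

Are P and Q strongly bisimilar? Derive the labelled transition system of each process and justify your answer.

YES

LTS(P): 3 reachable states
  m0 = rec X. b.(c.X + (0 + X) + c.X)\{b,d}\{b} has moves ··b··> m1
  m1 = (c.(rec X. b.(c.X + (0 + X) + c.X)\{b,d}\{b}) + (0 + (rec X. b.(c.X + (0 + X) + c.X)\{b,d}\{b})) + c.(rec X. b.(c.X + (0 + X) + c.X)\{b,d}\{b}))\{b,d}\{b} has moves ··c··> m2
  m2 = (rec X. b.(c.X + (0 + X) + c.X)\{b,d}\{b})\{b,d}\{b} has moves deadlocked
LTS(Q): 3 reachable states
  n0 = rec X. b.(c.X + (0 + X))\{b,d}\{b} has moves ··b··> n1
  n1 = (c.(rec X. b.(c.X + (0 + X))\{b,d}\{b}) + (0 + (rec X. b.(c.X + (0 + X))\{b,d}\{b})))\{b,d}\{b} has moves ··c··> n2
  n2 = (rec X. b.(c.X + (0 + X))\{b,d}\{b})\{b,d}\{b} has moves deadlocked
Bisimilarity quotient blocks:
  B0 = {m0, n0}
  B1 = {m1, n1}
  B2 = {m2, n2}
m0 ∈ B0, n0 ∈ B0 → same block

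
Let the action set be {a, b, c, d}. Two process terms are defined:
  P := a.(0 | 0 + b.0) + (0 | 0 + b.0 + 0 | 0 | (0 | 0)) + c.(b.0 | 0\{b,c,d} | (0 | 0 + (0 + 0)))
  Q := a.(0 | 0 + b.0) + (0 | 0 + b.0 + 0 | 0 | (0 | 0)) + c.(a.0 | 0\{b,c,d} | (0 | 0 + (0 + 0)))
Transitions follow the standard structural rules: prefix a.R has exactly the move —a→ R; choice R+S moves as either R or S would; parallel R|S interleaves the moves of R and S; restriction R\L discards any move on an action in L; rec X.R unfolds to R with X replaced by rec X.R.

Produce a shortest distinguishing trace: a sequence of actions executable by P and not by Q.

cb

Reachable graph of P (5 states):
  u0 = a.(0 | 0 + b.0) + (0 | 0 + b.0 + 0 | 0 | (0 | 0)) + c.(b.0 | 0\{b,c,d} | (0 | 0 + (0 + 0))) | --a--▸ u1, --b--▸ u2, --c--▸ u3
  u1 = 0 | 0 + b.0 | --b--▸ u2
  u2 = 0 | deadlocked
  u3 = b.0 | 0\{b,c,d} | (0 | 0 + (0 + 0)) | --b--▸ u4
  u4 = 0 | 0\{b,c,d} | (0 | 0 + (0 + 0)) | deadlocked
Reachable graph of Q (5 states):
  v0 = a.(0 | 0 + b.0) + (0 | 0 + b.0 + 0 | 0 | (0 | 0)) + c.(a.0 | 0\{b,c,d} | (0 | 0 + (0 + 0))) | --a--▸ v1, --b--▸ v2, --c--▸ v3
  v1 = 0 | 0 + b.0 | --b--▸ v2
  v2 = 0 | deadlocked
  v3 = a.0 | 0\{b,c,d} | (0 | 0 + (0 + 0)) | --a--▸ v4
  v4 = 0 | 0\{b,c,d} | (0 | 0 + (0 + 0)) | deadlocked
Run σ = ⟨cb⟩ on P: start {u0}
  [1] c ⇒ {u3}
  [2] b ⇒ {u4}
  ✓ P
Run σ = ⟨cb⟩ on Q: start {v0}
  [1] c ⇒ {v3}
  [2] b ⇒ ∅ (Q stuck)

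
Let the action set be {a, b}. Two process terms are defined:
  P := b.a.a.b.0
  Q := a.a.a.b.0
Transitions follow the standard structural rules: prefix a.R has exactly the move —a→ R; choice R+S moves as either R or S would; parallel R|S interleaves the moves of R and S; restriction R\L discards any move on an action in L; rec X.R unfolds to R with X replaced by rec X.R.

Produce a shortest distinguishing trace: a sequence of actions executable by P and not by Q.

b

LTS(P): 5 reachable states
  p0 = b.a.a.b.0 has moves --b--▸ p1
  p1 = a.a.b.0 has moves --a--▸ p2
  p2 = a.b.0 has moves --a--▸ p3
  p3 = b.0 has moves --b--▸ p4
  p4 = 0 has moves stopped
LTS(Q): 5 reachable states
  q0 = a.a.a.b.0 has moves --a--▸ q1
  q1 = a.a.b.0 has moves --a--▸ q2
  q2 = a.b.0 has moves --a--▸ q3
  q3 = b.0 has moves --b--▸ q4
  q4 = 0 has moves stopped
Executing b from P (initial set {p0}):
  [1] b ⇒ {p1}
  ✓ P
Executing b from Q (initial set {q0}):
  [1] b ⇒ no successor for Q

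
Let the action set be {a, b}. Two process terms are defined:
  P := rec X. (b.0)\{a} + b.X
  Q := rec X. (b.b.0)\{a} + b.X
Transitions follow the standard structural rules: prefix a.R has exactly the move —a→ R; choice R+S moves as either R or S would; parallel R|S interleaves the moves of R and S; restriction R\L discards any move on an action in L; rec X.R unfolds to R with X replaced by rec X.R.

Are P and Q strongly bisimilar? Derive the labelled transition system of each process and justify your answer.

NO

P's transition system — 2 states:
  u0 = rec X. (b.0)\{a} + b.X → -b-> u0, -b-> u1
  u1 = 0\{a} → ∅
Q's transition system — 3 states:
  v0 = rec X. (b.b.0)\{a} + b.X → -b-> v0, -b-> v1
  v1 = (b.0)\{a} → -b-> v2
  v2 = 0\{a} → ∅
Bisimilarity quotient blocks:
  B0 = {u0}
  B1 = {u1, v2}
  B2 = {v0}
  B3 = {v1}
u0 ∈ B0, v0 ∈ B2 → different blocks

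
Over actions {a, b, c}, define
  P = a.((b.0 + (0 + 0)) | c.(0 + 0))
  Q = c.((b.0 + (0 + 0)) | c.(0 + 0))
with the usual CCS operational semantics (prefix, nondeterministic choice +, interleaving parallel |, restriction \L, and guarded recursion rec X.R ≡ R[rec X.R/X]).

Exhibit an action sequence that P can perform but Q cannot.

Reachable graph of P (5 states):
  m0 = a.((b.0 + (0 + 0)) | c.(0 + 0)) has moves =a=> m1
  m1 = (b.0 + (0 + 0)) | c.(0 + 0) has moves =b=> m2, =c=> m3
  m2 = 0 | c.(0 + 0) has moves =c=> m4
  m3 = (b.0 + (0 + 0)) | (0 + 0) has moves =b=> m4
  m4 = 0 | (0 + 0) has moves stopped
Reachable graph of Q (5 states):
  n0 = c.((b.0 + (0 + 0)) | c.(0 + 0)) has moves =c=> n1
  n1 = (b.0 + (0 + 0)) | c.(0 + 0) has moves =b=> n2, =c=> n3
  n2 = 0 | c.(0 + 0) has moves =c=> n4
  n3 = (b.0 + (0 + 0)) | (0 + 0) has moves =b=> n4
  n4 = 0 | (0 + 0) has moves stopped
Trace ⟨a⟩ through P, begin at {m0}:
  [1] a ⇒ {m1}
  P completes σ.
Trace ⟨a⟩ through Q, begin at {n0}:
  [1] a ⇒ no successor for Q

a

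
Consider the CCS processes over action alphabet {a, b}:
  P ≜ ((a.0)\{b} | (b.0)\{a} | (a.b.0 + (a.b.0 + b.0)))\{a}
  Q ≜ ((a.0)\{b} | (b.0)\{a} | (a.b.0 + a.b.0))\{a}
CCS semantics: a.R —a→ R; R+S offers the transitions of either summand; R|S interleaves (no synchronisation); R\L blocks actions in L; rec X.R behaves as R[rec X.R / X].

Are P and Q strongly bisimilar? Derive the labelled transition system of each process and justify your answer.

P's transition system — 4 states:
  p0 = ((a.0)\{b} | (b.0)\{a} | (a.b.0 + (a.b.0 + b.0)))\{a} ⊢ —b→ p1, —b→ p2
  p1 = ((a.0)\{b} | (b.0)\{a} | 0)\{a} ⊢ —b→ p3
  p2 = ((a.0)\{b} | 0\{a} | (a.b.0 + (a.b.0 + b.0)))\{a} ⊢ —b→ p3
  p3 = ((a.0)\{b} | 0\{a} | 0)\{a} ⊢ stopped
Q's transition system — 2 states:
  q0 = ((a.0)\{b} | (b.0)\{a} | (a.b.0 + a.b.0))\{a} ⊢ —b→ q1
  q1 = ((a.0)\{b} | 0\{a} | (a.b.0 + a.b.0))\{a} ⊢ stopped
Coarsest stable partition (strong bisimilarity classes):
  B0 = {p0}
  B1 = {p1, p2, q0}
  B2 = {p3, q1}
p0 ∈ B0, q0 ∈ B1 → different blocks

not bisimilar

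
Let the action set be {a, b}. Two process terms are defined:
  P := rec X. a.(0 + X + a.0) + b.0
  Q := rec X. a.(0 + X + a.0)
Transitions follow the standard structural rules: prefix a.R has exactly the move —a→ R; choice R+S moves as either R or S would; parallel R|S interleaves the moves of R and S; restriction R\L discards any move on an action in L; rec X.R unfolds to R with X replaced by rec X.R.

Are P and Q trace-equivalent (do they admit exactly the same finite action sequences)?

NO — witness ⟨b⟩

Reachable graph of P (3 states):
  s0 = rec X. a.(0 + X + a.0) + b.0 | =a=> s1, =b=> s2
  s1 = 0 + (rec X. a.(0 + X + a.0) + b.0) + a.0 | =a=> s1, =a=> s2, =b=> s2
  s2 = 0 | (no moves)
Reachable graph of Q (3 states):
  t0 = rec X. a.(0 + X + a.0) | =a=> t1
  t1 = 0 + (rec X. a.(0 + X + a.0)) + a.0 | =a=> t1, =a=> t2
  t2 = 0 | (no moves)
Trace ⟨b⟩ through P, begin at {s0}:
  after b @ step 1: {s2}
  ✓ P
Trace ⟨b⟩ through Q, begin at {t0}:
  after b @ step 1: ∅ (Q stuck)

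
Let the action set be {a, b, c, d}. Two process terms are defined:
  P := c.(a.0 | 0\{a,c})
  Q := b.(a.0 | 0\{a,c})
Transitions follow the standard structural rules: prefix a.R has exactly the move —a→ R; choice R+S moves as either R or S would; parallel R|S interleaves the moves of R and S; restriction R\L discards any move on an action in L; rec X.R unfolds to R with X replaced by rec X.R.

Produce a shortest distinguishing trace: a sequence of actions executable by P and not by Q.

LTS(P): 3 reachable states
  u0 = c.(a.0 | 0\{a,c}) :: ··c··> u1
  u1 = a.0 | 0\{a,c} :: ··a··> u2
  u2 = 0 | 0\{a,c} :: ∅
LTS(Q): 3 reachable states
  v0 = b.(a.0 | 0\{a,c}) :: ··b··> v1
  v1 = a.0 | 0\{a,c} :: ··a··> v2
  v2 = 0 | 0\{a,c} :: ∅
Run σ = ⟨c⟩ on P: start {u0}
  after c @ step 1: {u1}
  P completes σ.
Run σ = ⟨c⟩ on Q: start {v0}
  after c @ step 1: ∅ (Q stuck)

c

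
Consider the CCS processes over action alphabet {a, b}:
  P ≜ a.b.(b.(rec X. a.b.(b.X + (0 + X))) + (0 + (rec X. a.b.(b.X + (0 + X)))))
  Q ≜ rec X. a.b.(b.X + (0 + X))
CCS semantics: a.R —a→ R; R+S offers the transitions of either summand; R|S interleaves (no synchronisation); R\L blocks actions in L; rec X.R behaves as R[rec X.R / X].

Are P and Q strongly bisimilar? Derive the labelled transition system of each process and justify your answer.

P ~ Q

Reachable graph of P (4 states):
  s0 = a.b.(b.(rec X. a.b.(b.X + (0 + X))) + (0 + (rec X. a.b.(b.X + (0 + X))))) ⊢ =a=> s1
  s1 = b.(b.(rec X. a.b.(b.X + (0 + X))) + (0 + (rec X. a.b.(b.X + (0 + X))))) ⊢ =b=> s2
  s2 = b.(rec X. a.b.(b.X + (0 + X))) + (0 + (rec X. a.b.(b.X + (0 + X)))) ⊢ =a=> s1, =b=> s3
  s3 = rec X. a.b.(b.X + (0 + X)) ⊢ =a=> s1
Reachable graph of Q (3 states):
  t0 = rec X. a.b.(b.X + (0 + X)) ⊢ =a=> t1
  t1 = b.(b.(rec X. a.b.(b.X + (0 + X))) + (0 + (rec X. a.b.(b.X + (0 + X))))) ⊢ =b=> t2
  t2 = b.(rec X. a.b.(b.X + (0 + X))) + (0 + (rec X. a.b.(b.X + (0 + X)))) ⊢ =a=> t1, =b=> t0
Coarsest stable partition (strong bisimilarity classes):
  B0 = {s0, s3, t0}
  B1 = {s1, t1}
  B2 = {s2, t2}
s0 ∈ B0, t0 ∈ B0 → same block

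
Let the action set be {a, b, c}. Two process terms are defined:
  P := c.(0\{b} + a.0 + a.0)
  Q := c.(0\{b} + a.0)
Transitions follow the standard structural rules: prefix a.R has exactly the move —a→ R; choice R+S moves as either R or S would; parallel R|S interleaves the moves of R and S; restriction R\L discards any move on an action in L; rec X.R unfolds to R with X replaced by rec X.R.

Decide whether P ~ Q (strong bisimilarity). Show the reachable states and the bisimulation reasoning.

bisimilar

P's transition system — 3 states:
  s0 = c.(0\{b} + a.0 + a.0) has moves —c→ s1
  s1 = 0\{b} + a.0 + a.0 has moves —a→ s2
  s2 = 0 has moves stopped
Q's transition system — 3 states:
  t0 = c.(0\{b} + a.0) has moves —c→ t1
  t1 = 0\{b} + a.0 has moves —a→ t2
  t2 = 0 has moves stopped
Bisimilarity quotient blocks:
  B0 = {s0, t0}
  B1 = {s1, t1}
  B2 = {s2, t2}
s0 ∈ B0, t0 ∈ B0 → same block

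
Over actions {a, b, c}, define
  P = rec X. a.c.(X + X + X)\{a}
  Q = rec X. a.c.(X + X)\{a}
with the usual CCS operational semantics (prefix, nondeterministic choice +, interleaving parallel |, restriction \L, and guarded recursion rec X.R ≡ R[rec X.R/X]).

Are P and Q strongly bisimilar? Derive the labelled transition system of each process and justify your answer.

bisimilar

LTS(P): 3 reachable states
  m0 = rec X. a.c.(X + X + X)\{a} :: —a→ m1
  m1 = c.((rec X. a.c.(X + X + X)\{a}) + (rec X. a.c.(X + X + X)\{a}) + (rec X. a.c.(X + X + X)\{a}))\{a} :: —c→ m2
  m2 = ((rec X. a.c.(X + X + X)\{a}) + (rec X. a.c.(X + X + X)\{a}) + (rec X. a.c.(X + X + X)\{a}))\{a} :: ·
LTS(Q): 3 reachable states
  n0 = rec X. a.c.(X + X)\{a} :: —a→ n1
  n1 = c.((rec X. a.c.(X + X)\{a}) + (rec X. a.c.(X + X)\{a}))\{a} :: —c→ n2
  n2 = ((rec X. a.c.(X + X)\{a}) + (rec X. a.c.(X + X)\{a}))\{a} :: ·
Coarsest stable partition (strong bisimilarity classes):
  B0 = {m0, n0}
  B1 = {m1, n1}
  B2 = {m2, n2}
m0 ∈ B0, n0 ∈ B0 → same block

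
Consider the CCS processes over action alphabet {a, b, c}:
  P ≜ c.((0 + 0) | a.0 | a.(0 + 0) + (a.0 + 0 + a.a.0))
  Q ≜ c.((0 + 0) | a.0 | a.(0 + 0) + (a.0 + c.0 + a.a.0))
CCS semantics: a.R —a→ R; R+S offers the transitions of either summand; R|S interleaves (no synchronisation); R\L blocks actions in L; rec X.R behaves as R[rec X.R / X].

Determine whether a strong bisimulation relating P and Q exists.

LTS(P): 7 reachable states
  p0 = c.((0 + 0) | a.0 | a.(0 + 0) + (a.0 + 0 + a.a.0)) | ··c··> p1
  p1 = (0 + 0) | a.0 | a.(0 + 0) + (a.0 + 0 + a.a.0) | ··a··> p2, ··a··> p3, ··a··> p4, ··a··> p5
  p2 = (0 + 0) | 0 | a.(0 + 0) | ··a··> p6
  p3 = (0 + 0) | a.0 | (0 + 0) | ··a··> p6
  p4 = 0 | ·
  p5 = a.0 | ··a··> p4
  p6 = (0 + 0) | 0 | (0 + 0) | ·
LTS(Q): 7 reachable states
  q0 = c.((0 + 0) | a.0 | a.(0 + 0) + (a.0 + c.0 + a.a.0)) | ··c··> q1
  q1 = (0 + 0) | a.0 | a.(0 + 0) + (a.0 + c.0 + a.a.0) | ··a··> q2, ··a··> q3, ··a··> q4, ··a··> q5, ··c··> q4
  q2 = (0 + 0) | 0 | a.(0 + 0) | ··a··> q6
  q3 = (0 + 0) | a.0 | (0 + 0) | ··a··> q6
  q4 = 0 | ·
  q5 = a.0 | ··a··> q4
  q6 = (0 + 0) | 0 | (0 + 0) | ·
Bisimilarity quotient blocks:
  B0 = {p0}
  B1 = {p1}
  B2 = {p2, p3, p5, q2, q3, q5}
  B3 = {p4, p6, q4, q6}
  B4 = {q0}
  B5 = {q1}
p0 ∈ B0, q0 ∈ B4 → different blocks

NO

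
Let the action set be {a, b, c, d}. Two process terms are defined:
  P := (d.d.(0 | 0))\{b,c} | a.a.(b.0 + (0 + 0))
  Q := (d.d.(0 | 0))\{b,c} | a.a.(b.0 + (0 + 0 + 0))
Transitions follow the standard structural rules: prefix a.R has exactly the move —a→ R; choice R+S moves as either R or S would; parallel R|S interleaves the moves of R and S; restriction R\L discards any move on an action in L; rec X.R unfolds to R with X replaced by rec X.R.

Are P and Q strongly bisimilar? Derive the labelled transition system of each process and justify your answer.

P's transition system — 12 states:
  m0 = (d.d.(0 | 0))\{b,c} | a.a.(b.0 + (0 + 0)) :: -a-> m1, -d-> m2
  m1 = (d.d.(0 | 0))\{b,c} | a.(b.0 + (0 + 0)) :: -a-> m3, -d-> m4
  m2 = (d.(0 | 0))\{b,c} | a.a.(b.0 + (0 + 0)) :: -a-> m4, -d-> m5
  m3 = (d.d.(0 | 0))\{b,c} | (b.0 + (0 + 0)) :: -b-> m6, -d-> m7
  m4 = (d.(0 | 0))\{b,c} | a.(b.0 + (0 + 0)) :: -a-> m7, -d-> m8
  m5 = (0 | 0)\{b,c} | a.a.(b.0 + (0 + 0)) :: -a-> m8
  m6 = (d.d.(0 | 0))\{b,c} | 0 :: -d-> m9
  m7 = (d.(0 | 0))\{b,c} | (b.0 + (0 + 0)) :: -b-> m9, -d-> m10
  m8 = (0 | 0)\{b,c} | a.(b.0 + (0 + 0)) :: -a-> m10
  m9 = (d.(0 | 0))\{b,c} | 0 :: -d-> m11
  m10 = (0 | 0)\{b,c} | (b.0 + (0 + 0)) :: -b-> m11
  m11 = (0 | 0)\{b,c} | 0 :: ·
Q's transition system — 12 states:
  n0 = (d.d.(0 | 0))\{b,c} | a.a.(b.0 + (0 + 0 + 0)) :: -a-> n1, -d-> n2
  n1 = (d.d.(0 | 0))\{b,c} | a.(b.0 + (0 + 0 + 0)) :: -a-> n3, -d-> n4
  n2 = (d.(0 | 0))\{b,c} | a.a.(b.0 + (0 + 0 + 0)) :: -a-> n4, -d-> n5
  n3 = (d.d.(0 | 0))\{b,c} | (b.0 + (0 + 0 + 0)) :: -b-> n6, -d-> n7
  n4 = (d.(0 | 0))\{b,c} | a.(b.0 + (0 + 0 + 0)) :: -a-> n7, -d-> n8
  n5 = (0 | 0)\{b,c} | a.a.(b.0 + (0 + 0 + 0)) :: -a-> n8
  n6 = (d.d.(0 | 0))\{b,c} | 0 :: -d-> n9
  n7 = (d.(0 | 0))\{b,c} | (b.0 + (0 + 0 + 0)) :: -b-> n9, -d-> n10
  n8 = (0 | 0)\{b,c} | a.(b.0 + (0 + 0 + 0)) :: -a-> n10
  n9 = (d.(0 | 0))\{b,c} | 0 :: -d-> n11
  n10 = (0 | 0)\{b,c} | (b.0 + (0 + 0 + 0)) :: -b-> n11
  n11 = (0 | 0)\{b,c} | 0 :: ·
Coarsest stable partition (strong bisimilarity classes):
  B0 = {m0, n0}
  B1 = {m2, n2}
  B2 = {m4, n4}
  B3 = {m7, n7}
  B4 = {m9, n9}
  B5 = {m11, n11}
  B6 = {m10, n10}
  B7 = {m8, n8}
  B8 = {m5, n5}
  B9 = {m1, n1}
  B10 = {m3, n3}
  B11 = {m6, n6}
m0 ∈ B0, n0 ∈ B0 → same block

bisimilar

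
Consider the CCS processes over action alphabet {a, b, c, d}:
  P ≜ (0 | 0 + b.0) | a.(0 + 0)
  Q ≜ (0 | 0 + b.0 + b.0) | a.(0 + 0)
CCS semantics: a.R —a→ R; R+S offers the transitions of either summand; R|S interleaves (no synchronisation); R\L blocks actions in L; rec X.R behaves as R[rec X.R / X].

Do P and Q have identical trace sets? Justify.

YES

Reachable graph of P (4 states):
  p0 = (0 | 0 + b.0) | a.(0 + 0) has moves -a-> p1, -b-> p2
  p1 = (0 | 0 + b.0) | (0 + 0) has moves -b-> p3
  p2 = 0 | a.(0 + 0) has moves -a-> p3
  p3 = 0 | (0 + 0) has moves (no moves)
Reachable graph of Q (4 states):
  q0 = (0 | 0 + b.0 + b.0) | a.(0 + 0) has moves -a-> q1, -b-> q2
  q1 = (0 | 0 + b.0 + b.0) | (0 + 0) has moves -b-> q3
  q2 = 0 | a.(0 + 0) has moves -a-> q3
  q3 = 0 | (0 + 0) has moves (no moves)
Partition-refinement fixed point:
  B0 = {p0, q0}
  B1 = {p1, q1}
  B2 = {p3, q3}
  B3 = {p2, q2}
p0 ∈ B0, q0 ∈ B0 → same block
Bisimilar ⇒ trace-equivalent.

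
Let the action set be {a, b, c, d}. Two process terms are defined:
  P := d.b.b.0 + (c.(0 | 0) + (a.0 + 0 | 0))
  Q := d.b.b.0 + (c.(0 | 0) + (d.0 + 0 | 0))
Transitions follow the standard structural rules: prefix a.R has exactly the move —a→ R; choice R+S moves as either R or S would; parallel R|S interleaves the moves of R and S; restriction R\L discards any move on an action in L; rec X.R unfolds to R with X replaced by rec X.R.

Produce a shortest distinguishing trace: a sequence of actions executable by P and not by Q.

a

P's transition system — 5 states:
  u0 = d.b.b.0 + (c.(0 | 0) + (a.0 + 0 | 0)) ⊢ —a→ u1, —c→ u2, —d→ u3
  u1 = 0 ⊢ stopped
  u2 = 0 | 0 ⊢ stopped
  u3 = b.b.0 ⊢ —b→ u4
  u4 = b.0 ⊢ —b→ u1
Q's transition system — 5 states:
  v0 = d.b.b.0 + (c.(0 | 0) + (d.0 + 0 | 0)) ⊢ —c→ v1, —d→ v2, —d→ v3
  v1 = 0 | 0 ⊢ stopped
  v2 = 0 ⊢ stopped
  v3 = b.b.0 ⊢ —b→ v4
  v4 = b.0 ⊢ —b→ v2
Run σ = ⟨a⟩ on P: start {u0}
  step 1 (a): {u1}
  ✓ P
Run σ = ⟨a⟩ on Q: start {v0}
  step 1 (a): ∅  — Q cannot continue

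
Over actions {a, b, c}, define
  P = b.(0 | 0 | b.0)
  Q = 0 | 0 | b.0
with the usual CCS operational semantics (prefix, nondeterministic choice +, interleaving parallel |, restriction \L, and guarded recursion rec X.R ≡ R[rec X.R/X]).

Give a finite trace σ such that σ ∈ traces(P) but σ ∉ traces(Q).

bb

P's transition system — 3 states:
  m0 = b.(0 | 0 | b.0) :: —b→ m1
  m1 = 0 | 0 | b.0 :: —b→ m2
  m2 = 0 | 0 | 0 :: deadlocked
Q's transition system — 2 states:
  n0 = 0 | 0 | b.0 :: —b→ n1
  n1 = 0 | 0 | 0 :: deadlocked
Executing bb from P (initial set {m0}):
  after b @ step 1: {m1}
  after b @ step 2: {m2}
  P completes σ.
Executing bb from Q (initial set {n0}):
  after b @ step 1: {n1}
  after b @ step 2: ∅ (Q stuck)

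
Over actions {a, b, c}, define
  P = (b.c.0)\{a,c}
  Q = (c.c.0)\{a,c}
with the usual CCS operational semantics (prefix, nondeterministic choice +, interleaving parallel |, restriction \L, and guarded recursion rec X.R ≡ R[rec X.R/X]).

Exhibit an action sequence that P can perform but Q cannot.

Reachable graph of P (2 states):
  s0 = (b.c.0)\{a,c} has moves --b--▸ s1
  s1 = (c.0)\{a,c} has moves (no moves)
Reachable graph of Q (1 states):
  t0 = (c.c.0)\{a,c} has moves (no moves)
Executing b from P (initial set {s0}):
  [1] b ⇒ {s1}
  P completes σ.
Executing b from Q (initial set {t0}):
  [1] b ⇒ no successor for Q

b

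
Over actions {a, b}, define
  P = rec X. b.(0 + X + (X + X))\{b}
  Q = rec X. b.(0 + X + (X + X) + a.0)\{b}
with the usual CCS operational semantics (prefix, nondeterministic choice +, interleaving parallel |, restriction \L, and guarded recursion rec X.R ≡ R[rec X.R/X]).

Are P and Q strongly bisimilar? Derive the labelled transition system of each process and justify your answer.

P ≁ Q

LTS(P): 2 reachable states
  m0 = rec X. b.(0 + X + (X + X))\{b} → ··b··> m1
  m1 = (0 + (rec X. b.(0 + X + (X + X))\{b}) + ((rec X. b.(0 + X + (X + X))\{b}) + (rec X. b.(0 + X + (X + X))\{b})))\{b} → stopped
LTS(Q): 3 reachable states
  n0 = rec X. b.(0 + X + (X + X) + a.0)\{b} → ··b··> n1
  n1 = (0 + (rec X. b.(0 + X + (X + X) + a.0)\{b}) + ((rec X. b.(0 + X + (X + X) + a.0)\{b}) + (rec X. b.(0 + X + (X + X) + a.0)\{b})) + a.0)\{b} → ··a··> n2
  n2 = 0\{b} → stopped
Coarsest stable partition (strong bisimilarity classes):
  B0 = {m0}
  B1 = {m1, n2}
  B2 = {n0}
  B3 = {n1}
m0 ∈ B0, n0 ∈ B2 → different blocks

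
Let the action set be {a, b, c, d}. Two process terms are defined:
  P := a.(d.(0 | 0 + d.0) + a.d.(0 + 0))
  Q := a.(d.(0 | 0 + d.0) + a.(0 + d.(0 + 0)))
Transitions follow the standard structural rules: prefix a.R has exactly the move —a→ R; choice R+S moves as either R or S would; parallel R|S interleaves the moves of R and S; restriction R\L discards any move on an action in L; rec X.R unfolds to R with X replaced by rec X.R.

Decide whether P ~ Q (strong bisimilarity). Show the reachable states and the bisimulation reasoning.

LTS(P): 6 reachable states
  m0 = a.(d.(0 | 0 + d.0) + a.d.(0 + 0)) | -a-> m1
  m1 = d.(0 | 0 + d.0) + a.d.(0 + 0) | -a-> m2, -d-> m3
  m2 = d.(0 + 0) | -d-> m4
  m3 = 0 | 0 + d.0 | -d-> m5
  m4 = 0 + 0 | stopped
  m5 = 0 | stopped
LTS(Q): 6 reachable states
  n0 = a.(d.(0 | 0 + d.0) + a.(0 + d.(0 + 0))) | -a-> n1
  n1 = d.(0 | 0 + d.0) + a.(0 + d.(0 + 0)) | -a-> n2, -d-> n3
  n2 = 0 + d.(0 + 0) | -d-> n4
  n3 = 0 | 0 + d.0 | -d-> n5
  n4 = 0 + 0 | stopped
  n5 = 0 | stopped
Coarsest stable partition (strong bisimilarity classes):
  B0 = {m0, n0}
  B1 = {m1, n1}
  B2 = {m2, m3, n2, n3}
  B3 = {m4, m5, n4, n5}
m0 ∈ B0, n0 ∈ B0 → same block

bisimilar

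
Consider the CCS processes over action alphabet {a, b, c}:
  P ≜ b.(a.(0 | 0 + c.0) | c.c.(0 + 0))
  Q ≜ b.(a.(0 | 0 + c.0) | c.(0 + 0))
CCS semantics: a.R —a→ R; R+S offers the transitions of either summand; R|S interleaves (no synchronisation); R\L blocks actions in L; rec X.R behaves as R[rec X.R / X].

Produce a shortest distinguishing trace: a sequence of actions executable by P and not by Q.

P's transition system — 10 states:
  m0 = b.(a.(0 | 0 + c.0) | c.c.(0 + 0)) | —b→ m1
  m1 = a.(0 | 0 + c.0) | c.c.(0 + 0) | —a→ m2, —c→ m3
  m2 = (0 | 0 + c.0) | c.c.(0 + 0) | —c→ m4, —c→ m5
  m3 = a.(0 | 0 + c.0) | c.(0 + 0) | —a→ m4, —c→ m6
  m4 = (0 | 0 + c.0) | c.(0 + 0) | —c→ m7, —c→ m8
  m5 = 0 | c.c.(0 + 0) | —c→ m8
  m6 = a.(0 | 0 + c.0) | (0 + 0) | —a→ m7
  m7 = (0 | 0 + c.0) | (0 + 0) | —c→ m9
  m8 = 0 | c.(0 + 0) | —c→ m9
  m9 = 0 | (0 + 0) | deadlocked
Q's transition system — 7 states:
  n0 = b.(a.(0 | 0 + c.0) | c.(0 + 0)) | —b→ n1
  n1 = a.(0 | 0 + c.0) | c.(0 + 0) | —a→ n2, —c→ n3
  n2 = (0 | 0 + c.0) | c.(0 + 0) | —c→ n4, —c→ n5
  n3 = a.(0 | 0 + c.0) | (0 + 0) | —a→ n4
  n4 = (0 | 0 + c.0) | (0 + 0) | —c→ n6
  n5 = 0 | c.(0 + 0) | —c→ n6
  n6 = 0 | (0 + 0) | deadlocked
Trace ⟨bcc⟩ through P, begin at {m0}:
  after b @ step 1: {m1}
  after c @ step 2: {m3}
  after c @ step 3: {m6}
  — P admits the full trace.
Trace ⟨bcc⟩ through Q, begin at {n0}:
  after b @ step 1: {n1}
  after c @ step 2: {n3}
  after c @ step 3: ∅  — Q cannot continue

bcc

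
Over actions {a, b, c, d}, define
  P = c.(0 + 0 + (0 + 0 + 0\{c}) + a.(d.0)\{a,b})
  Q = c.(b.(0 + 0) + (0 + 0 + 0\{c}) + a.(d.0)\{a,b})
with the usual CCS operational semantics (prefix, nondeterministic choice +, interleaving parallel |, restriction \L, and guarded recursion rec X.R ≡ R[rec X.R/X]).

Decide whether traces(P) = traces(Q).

traces(P) ≠ traces(Q) — witness ⟨cb⟩

LTS(P): 4 reachable states
  s0 = c.(0 + 0 + (0 + 0 + 0\{c}) + a.(d.0)\{a,b}) → —c→ s1
  s1 = 0 + 0 + (0 + 0 + 0\{c}) + a.(d.0)\{a,b} → —a→ s2
  s2 = (d.0)\{a,b} → —d→ s3
  s3 = 0\{a,b} → stopped
LTS(Q): 5 reachable states
  t0 = c.(b.(0 + 0) + (0 + 0 + 0\{c}) + a.(d.0)\{a,b}) → —c→ t1
  t1 = b.(0 + 0) + (0 + 0 + 0\{c}) + a.(d.0)\{a,b} → —a→ t2, —b→ t3
  t2 = (d.0)\{a,b} → —d→ t4
  t3 = 0 + 0 → stopped
  t4 = 0\{a,b} → stopped
Executing cb from Q (initial set {t0}):
  [1] c ⇒ {t1}
  [2] b ⇒ {t3}
  — Q admits the full trace.
Executing cb from P (initial set {s0}):
  [1] c ⇒ {s1}
  [2] b ⇒ ∅  — P cannot continue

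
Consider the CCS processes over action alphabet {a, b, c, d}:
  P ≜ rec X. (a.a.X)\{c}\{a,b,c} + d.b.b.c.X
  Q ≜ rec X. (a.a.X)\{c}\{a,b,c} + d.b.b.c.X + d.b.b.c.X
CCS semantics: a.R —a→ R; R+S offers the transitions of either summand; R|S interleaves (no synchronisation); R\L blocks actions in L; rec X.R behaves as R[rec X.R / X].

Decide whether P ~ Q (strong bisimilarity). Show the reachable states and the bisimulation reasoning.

YES

LTS(P): 4 reachable states
  p0 = rec X. (a.a.X)\{c}\{a,b,c} + d.b.b.c.X | -d-> p1
  p1 = b.b.c.(rec X. (a.a.X)\{c}\{a,b,c} + d.b.b.c.X) | -b-> p2
  p2 = b.c.(rec X. (a.a.X)\{c}\{a,b,c} + d.b.b.c.X) | -b-> p3
  p3 = c.(rec X. (a.a.X)\{c}\{a,b,c} + d.b.b.c.X) | -c-> p0
LTS(Q): 4 reachable states
  q0 = rec X. (a.a.X)\{c}\{a,b,c} + d.b.b.c.X + d.b.b.c.X | -d-> q1
  q1 = b.b.c.(rec X. (a.a.X)\{c}\{a,b,c} + d.b.b.c.X + d.b.b.c.X) | -b-> q2
  q2 = b.c.(rec X. (a.a.X)\{c}\{a,b,c} + d.b.b.c.X + d.b.b.c.X) | -b-> q3
  q3 = c.(rec X. (a.a.X)\{c}\{a,b,c} + d.b.b.c.X + d.b.b.c.X) | -c-> q0
Coarsest stable partition (strong bisimilarity classes):
  B0 = {p0, q0}
  B1 = {p1, q1}
  B2 = {p2, q2}
  B3 = {p3, q3}
p0 ∈ B0, q0 ∈ B0 → same block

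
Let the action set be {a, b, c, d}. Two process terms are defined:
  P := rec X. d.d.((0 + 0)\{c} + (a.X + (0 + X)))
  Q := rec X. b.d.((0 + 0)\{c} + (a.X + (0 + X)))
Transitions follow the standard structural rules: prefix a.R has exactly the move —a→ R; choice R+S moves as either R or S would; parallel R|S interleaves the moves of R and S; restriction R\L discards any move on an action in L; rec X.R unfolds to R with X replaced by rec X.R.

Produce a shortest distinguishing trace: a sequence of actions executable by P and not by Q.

d

LTS(P): 3 reachable states
  u0 = rec X. d.d.((0 + 0)\{c} + (a.X + (0 + X))) :: --d--▸ u1
  u1 = d.((0 + 0)\{c} + (a.(rec X. d.d.((0 + 0)\{c} + (a.X + (0 + X)))) + (0 + (rec X. d.d.((0 + 0)\{c} + (a.X + (0 + X))))))) :: --d--▸ u2
  u2 = (0 + 0)\{c} + (a.(rec X. d.d.((0 + 0)\{c} + (a.X + (0 + X)))) + (0 + (rec X. d.d.((0 + 0)\{c} + (a.X + (0 + X)))))) :: --a--▸ u0, --d--▸ u1
LTS(Q): 3 reachable states
  v0 = rec X. b.d.((0 + 0)\{c} + (a.X + (0 + X))) :: --b--▸ v1
  v1 = d.((0 + 0)\{c} + (a.(rec X. b.d.((0 + 0)\{c} + (a.X + (0 + X)))) + (0 + (rec X. b.d.((0 + 0)\{c} + (a.X + (0 + X))))))) :: --d--▸ v2
  v2 = (0 + 0)\{c} + (a.(rec X. b.d.((0 + 0)\{c} + (a.X + (0 + X)))) + (0 + (rec X. b.d.((0 + 0)\{c} + (a.X + (0 + X)))))) :: --a--▸ v0, --b--▸ v1
Executing d from P (initial set {u0}):
  [1] d ⇒ {u1}
  — P admits the full trace.
Executing d from Q (initial set {v0}):
  [1] d ⇒ ∅ (Q stuck)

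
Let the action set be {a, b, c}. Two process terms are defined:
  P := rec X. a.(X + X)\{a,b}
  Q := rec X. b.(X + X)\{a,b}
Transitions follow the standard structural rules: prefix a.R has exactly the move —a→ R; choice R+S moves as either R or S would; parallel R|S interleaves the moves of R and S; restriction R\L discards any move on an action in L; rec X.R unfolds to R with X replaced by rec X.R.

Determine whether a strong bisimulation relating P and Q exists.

P ≁ Q

Reachable graph of P (2 states):
  p0 = rec X. a.(X + X)\{a,b} | --a--▸ p1
  p1 = ((rec X. a.(X + X)\{a,b}) + (rec X. a.(X + X)\{a,b}))\{a,b} | ·
Reachable graph of Q (2 states):
  q0 = rec X. b.(X + X)\{a,b} | --b--▸ q1
  q1 = ((rec X. b.(X + X)\{a,b}) + (rec X. b.(X + X)\{a,b}))\{a,b} | ·
Bisimilarity quotient blocks:
  B0 = {p0}
  B1 = {p1, q1}
  B2 = {q0}
p0 ∈ B0, q0 ∈ B2 → different blocks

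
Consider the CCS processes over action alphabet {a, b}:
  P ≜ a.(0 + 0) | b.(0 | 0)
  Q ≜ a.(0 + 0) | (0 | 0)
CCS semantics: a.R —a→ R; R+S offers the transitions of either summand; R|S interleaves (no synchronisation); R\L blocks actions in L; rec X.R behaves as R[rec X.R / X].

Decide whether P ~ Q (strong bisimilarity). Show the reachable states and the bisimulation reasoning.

NO

Reachable graph of P (4 states):
  u0 = a.(0 + 0) | b.(0 | 0) ⊢ ··a··> u1, ··b··> u2
  u1 = (0 + 0) | b.(0 | 0) ⊢ ··b··> u3
  u2 = a.(0 + 0) | (0 | 0) ⊢ ··a··> u3
  u3 = (0 + 0) | (0 | 0) ⊢ (no moves)
Reachable graph of Q (2 states):
  v0 = a.(0 + 0) | (0 | 0) ⊢ ··a··> v1
  v1 = (0 + 0) | (0 | 0) ⊢ (no moves)
Bisimilarity quotient blocks:
  B0 = {u0}
  B1 = {u2, v0}
  B2 = {u3, v1}
  B3 = {u1}
u0 ∈ B0, v0 ∈ B1 → different blocks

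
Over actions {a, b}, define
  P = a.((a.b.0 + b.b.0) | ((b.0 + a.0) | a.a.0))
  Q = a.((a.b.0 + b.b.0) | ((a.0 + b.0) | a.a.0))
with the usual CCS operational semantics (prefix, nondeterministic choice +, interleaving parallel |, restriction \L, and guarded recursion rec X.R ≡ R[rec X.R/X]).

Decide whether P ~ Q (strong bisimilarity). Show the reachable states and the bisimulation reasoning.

Reachable graph of P (19 states):
  u0 = a.((a.b.0 + b.b.0) | ((b.0 + a.0) | a.a.0)) → ··a··> u1
  u1 = (a.b.0 + b.b.0) | ((b.0 + a.0) | a.a.0) → ··a··> u2, ··a··> u3, ··a··> u4, ··b··> u3, ··b··> u4
  u2 = (a.b.0 + b.b.0) | ((b.0 + a.0) | a.0) → ··a··> u5, ··a··> u6, ··a··> u7, ··b··> u6, ··b··> u7
  u3 = (a.b.0 + b.b.0) | (0 | a.a.0) → ··a··> u6, ··a··> u8, ··b··> u8
  u4 = b.0 | ((b.0 + a.0) | a.a.0) → ··a··> u7, ··a··> u8, ··b··> u8, ··b··> u9
  u5 = (a.b.0 + b.b.0) | ((b.0 + a.0) | 0) → ··a··> u10, ··a··> u11, ··b··> u10, ··b··> u11
  u6 = (a.b.0 + b.b.0) | (0 | a.0) → ··a··> u10, ··a··> u12, ··b··> u12
  u7 = b.0 | ((b.0 + a.0) | a.0) → ··a··> u11, ··a··> u12, ··b··> u12, ··b··> u13
  u8 = b.0 | (0 | a.a.0) → ··a··> u12, ··b··> u14
  u9 = 0 | ((b.0 + a.0) | a.a.0) → ··a··> u13, ··a··> u14, ··b··> u14
  u10 = (a.b.0 + b.b.0) | (0 | 0) → ··a··> u15, ··b··> u15
  u11 = b.0 | ((b.0 + a.0) | 0) → ··a··> u15, ··b··> u15, ··b··> u16
  u12 = b.0 | (0 | a.0) → ··a··> u15, ··b··> u17
  u13 = 0 | ((b.0 + a.0) | a.0) → ··a··> u16, ··a··> u17, ··b··> u17
  u14 = 0 | (0 | a.a.0) → ··a··> u17
  u15 = b.0 | (0 | 0) → ··b··> u18
  u16 = 0 | ((b.0 + a.0) | 0) → ··a··> u18, ··b··> u18
  u17 = 0 | (0 | a.0) → ··a··> u18
  u18 = 0 | (0 | 0) → deadlocked
Reachable graph of Q (19 states):
  v0 = a.((a.b.0 + b.b.0) | ((a.0 + b.0) | a.a.0)) → ··a··> v1
  v1 = (a.b.0 + b.b.0) | ((a.0 + b.0) | a.a.0) → ··a··> v2, ··a··> v3, ··a··> v4, ··b··> v3, ··b··> v4
  v2 = (a.b.0 + b.b.0) | ((a.0 + b.0) | a.0) → ··a··> v5, ··a··> v6, ··a··> v7, ··b··> v6, ··b··> v7
  v3 = (a.b.0 + b.b.0) | (0 | a.a.0) → ··a··> v6, ··a··> v8, ··b··> v8
  v4 = b.0 | ((a.0 + b.0) | a.a.0) → ··a··> v7, ··a··> v8, ··b··> v8, ··b··> v9
  v5 = (a.b.0 + b.b.0) | ((a.0 + b.0) | 0) → ··a··> v10, ··a··> v11, ··b··> v10, ··b··> v11
  v6 = (a.b.0 + b.b.0) | (0 | a.0) → ··a··> v10, ··a··> v12, ··b··> v12
  v7 = b.0 | ((a.0 + b.0) | a.0) → ··a··> v11, ··a··> v12, ··b··> v12, ··b··> v13
  v8 = b.0 | (0 | a.a.0) → ··a··> v12, ··b··> v14
  v9 = 0 | ((a.0 + b.0) | a.a.0) → ··a··> v13, ··a··> v14, ··b··> v14
  v10 = (a.b.0 + b.b.0) | (0 | 0) → ··a··> v15, ··b··> v15
  v11 = b.0 | ((a.0 + b.0) | 0) → ··a··> v15, ··b··> v15, ··b··> v16
  v12 = b.0 | (0 | a.0) → ··a··> v15, ··b··> v17
  v13 = 0 | ((a.0 + b.0) | a.0) → ··a··> v16, ··a··> v17, ··b··> v17
  v14 = 0 | (0 | a.a.0) → ··a··> v17
  v15 = b.0 | (0 | 0) → ··b··> v18
  v16 = 0 | ((a.0 + b.0) | 0) → ··a··> v18, ··b··> v18
  v17 = 0 | (0 | a.0) → ··a··> v18
  v18 = 0 | (0 | 0) → deadlocked
Partition-refinement fixed point:
  B0 = {u0, v0}
  B1 = {u1, v1}
  B2 = {u3, v3}
  B3 = {u8, v8}
  B4 = {u14, v14}
  B5 = {u17, v17}
  B6 = {u18, v18}
  B7 = {u12, v12}
  B8 = {u15, v15}
  B9 = {u6, v6}
  B10 = {u10, v10}
  B11 = {u2, v2}
  B12 = {u5, v5}
  B13 = {u11, v11}
  B14 = {u16, v16}
  B15 = {u7, v7}
  B16 = {u13, v13}
  B17 = {u4, v4}
  B18 = {u9, v9}
u0 ∈ B0, v0 ∈ B0 → same block

bisimilar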